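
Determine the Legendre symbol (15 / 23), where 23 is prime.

Euler's criterion: (15/23) ≡ 15^11 (mod 23).
15^2 ≡ 18 (mod 23)
15^4 ≡ 2 (mod 23)
15^8 ≡ 4 (mod 23)
15^11 = 15^(8+2+1) ≡ 22 (mod 23).
Result is 22 ≡ −1, so (15/23) = −1.

-1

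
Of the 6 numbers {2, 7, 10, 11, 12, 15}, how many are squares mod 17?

(2/17) = +1 → QR.
(7/17) = -1 → non-residue.
(10/17) = -1 → non-residue.
(11/17) = -1 → non-residue.
(12/17) = -1 → non-residue.
(15/17) = +1 → QR.
Total quadratic residues among the 6: 2.

2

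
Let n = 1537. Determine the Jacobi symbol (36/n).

1

Pull out 2^2: since 1537 ≡ 1 (mod 8), (2/1537) = +1, so (2/1537)^2 = +1.
Reciprocity: 9 ≡ 1 and 1537 ≡ 1 (mod 4), so (9/1537) = +(1537/9).
Reduce top mod 9: now compute (7/9).
Reciprocity: 7 ≡ 3 and 9 ≡ 1 (mod 4), so (7/9) = +(9/7).
Reduce top mod 7: now compute (2/7).
Pull out 2: since 7 ≡ 7 (mod 8), (2/7) = +1.
Reached (1/7) = 1. Collecting the sign flips along the way, the symbol is +1.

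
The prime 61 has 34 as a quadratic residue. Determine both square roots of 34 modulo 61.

61 ≡ 1 (mod 4), so we find a root by search.
Trying successive values, 20² = 400 ≡ 34 (mod 61). The other root is 61 − 20 = 41.

20, 41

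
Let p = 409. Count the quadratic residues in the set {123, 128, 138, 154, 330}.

(123/409) = +1 → QR.
(128/409) = +1 → QR.
(138/409) = +1 → QR.
(154/409) = +1 → QR.
(330/409) = -1 → non-residue.
Total quadratic residues among the 5: 4.

4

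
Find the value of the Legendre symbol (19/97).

Reciprocity: 19 ≡ 3 and 97 ≡ 1 (mod 4), so (19/97) = +(97/19).
Reduce top mod 19: now compute (2/19).
Pull out 2: since 19 ≡ 3 (mod 8), (2/19) = -1.
Reached (1/19) = 1. Collecting the sign flips along the way, the symbol is -1.

-1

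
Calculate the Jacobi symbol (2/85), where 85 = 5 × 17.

-1

Pull out 2: since 85 ≡ 5 (mod 8), (2/85) = -1.
Reached (1/85) = 1. Collecting the sign flips along the way, the symbol is -1.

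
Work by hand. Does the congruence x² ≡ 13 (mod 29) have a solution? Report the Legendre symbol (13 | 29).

1

Reciprocity: 13 ≡ 1 and 29 ≡ 1 (mod 4), so (13/29) = +(29/13).
Reduce top mod 13: now compute (3/13).
Reciprocity: 3 ≡ 3 and 13 ≡ 1 (mod 4), so (3/13) = +(13/3).
Reduce top mod 3: now compute (1/3).
Reached (1/3) = 1. Collecting the sign flips along the way, the symbol is +1.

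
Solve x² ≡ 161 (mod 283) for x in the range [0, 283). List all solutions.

Since 283 ≡ 3 (mod 4), a square root of 161 is 161^((283+1)/4) = 161^71 mod 283.
Repeated squaring: 161^2≡168, 161^4≡207, 161^8≡116, 161^16≡155, 161^32≡253, 161^64≡51 (mod 283).
161^71 = 161^(64+4+2+1) ≡ 151 (mod 283).
Check: 151² = 22801 ≡ 161 (mod 283). The two roots are 132 and 151.

132, 151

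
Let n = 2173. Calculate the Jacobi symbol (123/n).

0

Reciprocity: 123 ≡ 3 and 2173 ≡ 1 (mod 4), so (123/2173) = +(2173/123).
Reduce top mod 123: now compute (82/123).
Pull out 2: since 123 ≡ 3 (mod 8), (2/123) = -1.
Reciprocity: 41 ≡ 1 and 123 ≡ 3 (mod 4), so (41/123) = +(123/41).
Reduce top mod 41: now compute (0/41).
Top reduces to 0: gcd > 1, so the symbol is 0.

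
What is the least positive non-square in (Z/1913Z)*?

(2/1913) = +1, so 2 is a residue.
(3/1913) = −1, so 3 is the smallest positive non-residue mod 1913.

3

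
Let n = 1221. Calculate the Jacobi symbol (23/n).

Reciprocity: 23 ≡ 3 and 1221 ≡ 1 (mod 4), so (23/1221) = +(1221/23).
Reduce top mod 23: now compute (2/23).
Pull out 2: since 23 ≡ 7 (mod 8), (2/23) = +1.
Reached (1/23) = 1. Collecting the sign flips along the way, the symbol is +1.

1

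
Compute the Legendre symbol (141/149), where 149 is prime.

Reciprocity: 141 ≡ 1 and 149 ≡ 1 (mod 4), so (141/149) = +(149/141).
Reduce top mod 141: now compute (8/141).
Pull out 2^3: since 141 ≡ 5 (mod 8), (2/141) = -1, so (2/141)^3 = -1.
Reached (1/141) = 1. Collecting the sign flips along the way, the symbol is -1.

-1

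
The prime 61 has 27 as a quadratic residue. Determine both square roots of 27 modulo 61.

24, 37

61 ≡ 1 (mod 4), so we find a root by search.
Trying successive values, 24² = 576 ≡ 27 (mod 61). The other root is 61 − 24 = 37.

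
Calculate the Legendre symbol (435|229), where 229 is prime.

First reduce: 435 ≡ 206 (mod 229).
Pull out 2: since 229 ≡ 5 (mod 8), (2/229) = -1.
Reciprocity: 103 ≡ 3 and 229 ≡ 1 (mod 4), so (103/229) = +(229/103).
Reduce top mod 103: now compute (23/103).
Reciprocity: 23 ≡ 3 and 103 ≡ 3 (mod 4), so (23/103) = −(103/23).
Reduce top mod 23: now compute (11/23).
Reciprocity: 11 ≡ 3 and 23 ≡ 3 (mod 4), so (11/23) = −(23/11).
Reduce top mod 11: now compute (1/11).
Reached (1/11) = 1. Collecting the sign flips along the way, the symbol is -1.

-1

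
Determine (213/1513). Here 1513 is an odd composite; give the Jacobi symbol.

-1

Reciprocity: 213 ≡ 1 and 1513 ≡ 1 (mod 4), so (213/1513) = +(1513/213).
Reduce top mod 213: now compute (22/213).
Pull out 2: since 213 ≡ 5 (mod 8), (2/213) = -1.
Reciprocity: 11 ≡ 3 and 213 ≡ 1 (mod 4), so (11/213) = +(213/11).
Reduce top mod 11: now compute (4/11).
Pull out 2^2: since 11 ≡ 3 (mod 8), (2/11) = -1, so (2/11)^2 = +1.
Reached (1/11) = 1. Collecting the sign flips along the way, the symbol is -1.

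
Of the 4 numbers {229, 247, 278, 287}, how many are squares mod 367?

2

(229/367) = +1 → QR.
(247/367) = -1 → non-residue.
(278/367) = -1 → non-residue.
(287/367) = +1 → QR.
Total quadratic residues among the 4: 2.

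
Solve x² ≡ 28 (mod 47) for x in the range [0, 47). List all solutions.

13, 34

Since 47 ≡ 3 (mod 4), a square root of 28 is 28^((47+1)/4) = 28^12 mod 47.
Repeated squaring: 28^2≡32, 28^4≡37, 28^8≡6 (mod 47).
28^12 = 28^(8+4) ≡ 34 (mod 47).
Check: 34² = 1156 ≡ 28 (mod 47). The two roots are 13 and 34.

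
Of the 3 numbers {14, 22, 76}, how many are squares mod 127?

(14/127) = -1 → non-residue.
(22/127) = +1 → QR.
(76/127) = +1 → QR.
Total quadratic residues among the 3: 2.

2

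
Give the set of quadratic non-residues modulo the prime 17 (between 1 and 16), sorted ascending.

Square k = 1,…,8 (k and 17−k give the same square):
1²=1, 2²=4, 3²=9, 4²=16, 5²≡8, 6²≡2, 7²≡15, 8²≡13 (mod 17).
The residues are {1, 2, 4, 8, 9, 13, 15, 16}; the non-residues are the remaining 8 nonzero classes.

3,5,6,7,10,11,12,14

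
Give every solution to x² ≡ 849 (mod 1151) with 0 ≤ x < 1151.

Since 1151 ≡ 3 (mod 4), a square root of 849 is 849^((1151+1)/4) = 849^288 mod 1151.
Repeated squaring: 849^2≡275, 849^4≡810, 849^8≡30, 849^16≡900, 849^32≡847, 849^64≡336, 849^128≡98, 849^256≡396 (mod 1151).
849^288 = 849^(256+32) ≡ 471 (mod 1151).
Check: 471² = 221841 ≡ 849 (mod 1151). The two roots are 471 and 680.

471, 680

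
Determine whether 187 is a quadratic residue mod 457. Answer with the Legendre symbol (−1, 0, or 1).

Reciprocity: 187 ≡ 3 and 457 ≡ 1 (mod 4), so (187/457) = +(457/187).
Reduce top mod 187: now compute (83/187).
Reciprocity: 83 ≡ 3 and 187 ≡ 3 (mod 4), so (83/187) = −(187/83).
Reduce top mod 83: now compute (21/83).
Reciprocity: 21 ≡ 1 and 83 ≡ 3 (mod 4), so (21/83) = +(83/21).
Reduce top mod 21: now compute (20/21).
Pull out 2^2: since 21 ≡ 5 (mod 8), (2/21) = -1, so (2/21)^2 = +1.
Reciprocity: 5 ≡ 1 and 21 ≡ 1 (mod 4), so (5/21) = +(21/5).
Reduce top mod 5: now compute (1/5).
Reached (1/5) = 1. Collecting the sign flips along the way, the symbol is -1.

-1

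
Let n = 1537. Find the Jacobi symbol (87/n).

0

Reciprocity: 87 ≡ 3 and 1537 ≡ 1 (mod 4), so (87/1537) = +(1537/87).
Reduce top mod 87: now compute (58/87).
Pull out 2: since 87 ≡ 7 (mod 8), (2/87) = +1.
Reciprocity: 29 ≡ 1 and 87 ≡ 3 (mod 4), so (29/87) = +(87/29).
Reduce top mod 29: now compute (0/29).
Top reduces to 0: gcd > 1, so the symbol is 0.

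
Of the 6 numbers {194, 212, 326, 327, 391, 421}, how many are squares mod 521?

(194/521) = +1 → QR.
(212/521) = +1 → QR.
(326/521) = -1 → non-residue.
(327/521) = +1 → QR.
(391/521) = +1 → QR.
(421/521) = +1 → QR.
Total quadratic residues among the 6: 5.

5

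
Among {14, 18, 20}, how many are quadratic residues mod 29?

(14/29) = -1 → non-residue.
(18/29) = -1 → non-residue.
(20/29) = +1 → QR.
Total quadratic residues among the 3: 1.

1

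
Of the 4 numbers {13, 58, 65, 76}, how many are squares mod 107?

(13/107) = +1 → QR.
(58/107) = -1 → non-residue.
(65/107) = -1 → non-residue.
(76/107) = +1 → QR.
Total quadratic residues among the 4: 2.

2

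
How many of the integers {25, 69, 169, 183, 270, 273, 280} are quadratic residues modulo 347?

4

(25/347) = +1 → QR.
(69/347) = -1 → non-residue.
(169/347) = +1 → QR.
(183/347) = +1 → QR.
(270/347) = +1 → QR.
(273/347) = -1 → non-residue.
(280/347) = -1 → non-residue.
Total quadratic residues among the 7: 4.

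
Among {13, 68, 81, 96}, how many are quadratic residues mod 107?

2

(13/107) = +1 → QR.
(68/107) = -1 → non-residue.
(81/107) = +1 → QR.
(96/107) = -1 → non-residue.
Total quadratic residues among the 4: 2.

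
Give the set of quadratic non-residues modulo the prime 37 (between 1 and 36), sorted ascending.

Square k = 1,…,18 (k and 37−k give the same square):
1²=1, 2²=4, 3²=9, 4²=16, 5²=25, 6²=36, 7²≡12, 8²≡27, 9²≡7, 10²≡26, 11²≡10, 12²≡33, 13²≡21, 14²≡11, 15²≡3, 16²≡34, 17²≡30, 18²≡28 (mod 37).
The residues are {1, 3, 4, 7, 9, 10, 11, 12, 16, 21, 25, 26, 27, 28, 30, 33, 34, 36}; the non-residues are the remaining 18 nonzero classes.

2,5,6,8,13,14,15,17,18,19,20,22,23,24,29,31,32,35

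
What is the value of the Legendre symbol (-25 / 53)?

1

Euler's criterion: (-25/53) ≡ 28^26 (mod 53).
28^2 ≡ 42 (mod 53)
28^4 ≡ 15 (mod 53)
28^8 ≡ 13 (mod 53)
28^16 ≡ 10 (mod 53)
28^26 = 28^(16+8+2) ≡ 1 (mod 53).
Result is 1, so (-25/53) = 1.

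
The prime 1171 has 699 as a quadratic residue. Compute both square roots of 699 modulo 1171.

Since 1171 ≡ 3 (mod 4), a square root of 699 is 699^((1171+1)/4) = 699^293 mod 1171.
Repeated squaring: 699^2≡294, 699^4≡953, 699^8≡684, 699^16≡627, 699^32≡844, 699^64≡368, 699^128≡759, 699^256≡1120 (mod 1171).
699^293 = 699^(256+32+4+1) ≡ 311 (mod 1171).
Check: 311² = 96721 ≡ 699 (mod 1171). The two roots are 311 and 860.

311, 860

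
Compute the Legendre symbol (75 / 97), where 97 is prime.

Reciprocity: 75 ≡ 3 and 97 ≡ 1 (mod 4), so (75/97) = +(97/75).
Reduce top mod 75: now compute (22/75).
Pull out 2: since 75 ≡ 3 (mod 8), (2/75) = -1.
Reciprocity: 11 ≡ 3 and 75 ≡ 3 (mod 4), so (11/75) = −(75/11).
Reduce top mod 11: now compute (9/11).
Reciprocity: 9 ≡ 1 and 11 ≡ 3 (mod 4), so (9/11) = +(11/9).
Reduce top mod 9: now compute (2/9).
Pull out 2: since 9 ≡ 1 (mod 8), (2/9) = +1.
Reached (1/9) = 1. Collecting the sign flips along the way, the symbol is +1.

1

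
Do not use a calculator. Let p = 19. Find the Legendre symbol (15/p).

-1

Euler's criterion: (15/19) ≡ 15^9 (mod 19).
15^2 ≡ 16 (mod 19)
15^4 ≡ 9 (mod 19)
15^8 ≡ 5 (mod 19)
15^9 = 15^(8+1) ≡ 18 (mod 19).
Result is 18 ≡ −1, so (15/19) = −1.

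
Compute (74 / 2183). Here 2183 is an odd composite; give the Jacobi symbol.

Pull out 2: since 2183 ≡ 7 (mod 8), (2/2183) = +1.
Reciprocity: 37 ≡ 1 and 2183 ≡ 3 (mod 4), so (37/2183) = +(2183/37).
Reduce top mod 37: now compute (0/37).
Top reduces to 0: gcd > 1, so the symbol is 0.

0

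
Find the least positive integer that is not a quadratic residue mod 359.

7

(2/359) = +1, so 2 is a residue.
(3/359) = +1, so 3 is a residue.
(4/359) = +1, so 4 is a residue.
(5/359) = +1, so 5 is a residue.
(6/359) = +1, so 6 is a residue.
(7/359) = −1, so 7 is the smallest positive non-residue mod 359.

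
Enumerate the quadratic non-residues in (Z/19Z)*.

Square k = 1,…,9 (k and 19−k give the same square):
1²=1, 2²=4, 3²=9, 4²=16, 5²≡6, 6²≡17, 7²≡11, 8²≡7, 9²≡5 (mod 19).
The residues are {1, 4, 5, 6, 7, 9, 11, 16, 17}; the non-residues are the remaining 9 nonzero classes.

2, 3, 8, 10, 12, 13, 14, 15, 18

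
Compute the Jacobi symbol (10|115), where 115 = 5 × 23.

0

Pull out 2: since 115 ≡ 3 (mod 8), (2/115) = -1.
Reciprocity: 5 ≡ 1 and 115 ≡ 3 (mod 4), so (5/115) = +(115/5).
Reduce top mod 5: now compute (0/5).
Top reduces to 0: gcd > 1, so the symbol is 0.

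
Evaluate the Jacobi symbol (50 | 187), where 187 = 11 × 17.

-1

Pull out 2: since 187 ≡ 3 (mod 8), (2/187) = -1.
Reciprocity: 25 ≡ 1 and 187 ≡ 3 (mod 4), so (25/187) = +(187/25).
Reduce top mod 25: now compute (12/25).
Pull out 2^2: since 25 ≡ 1 (mod 8), (2/25) = +1, so (2/25)^2 = +1.
Reciprocity: 3 ≡ 3 and 25 ≡ 1 (mod 4), so (3/25) = +(25/3).
Reduce top mod 3: now compute (1/3).
Reached (1/3) = 1. Collecting the sign flips along the way, the symbol is -1.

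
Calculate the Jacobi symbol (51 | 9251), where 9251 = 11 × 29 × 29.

Reciprocity: 51 ≡ 3 and 9251 ≡ 3 (mod 4), so (51/9251) = −(9251/51).
Reduce top mod 51: now compute (20/51).
Pull out 2^2: since 51 ≡ 3 (mod 8), (2/51) = -1, so (2/51)^2 = +1.
Reciprocity: 5 ≡ 1 and 51 ≡ 3 (mod 4), so (5/51) = +(51/5).
Reduce top mod 5: now compute (1/5).
Reached (1/5) = 1. Collecting the sign flips along the way, the symbol is -1.

-1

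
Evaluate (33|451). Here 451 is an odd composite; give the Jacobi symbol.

0

Reciprocity: 33 ≡ 1 and 451 ≡ 3 (mod 4), so (33/451) = +(451/33).
Reduce top mod 33: now compute (22/33).
Pull out 2: since 33 ≡ 1 (mod 8), (2/33) = +1.
Reciprocity: 11 ≡ 3 and 33 ≡ 1 (mod 4), so (11/33) = +(33/11).
Reduce top mod 11: now compute (0/11).
Top reduces to 0: gcd > 1, so the symbol is 0.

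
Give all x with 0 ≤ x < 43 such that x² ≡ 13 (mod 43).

20, 23

Since 43 ≡ 3 (mod 4), a square root of 13 is 13^((43+1)/4) = 13^11 mod 43.
Repeated squaring: 13^2≡40, 13^4≡9, 13^8≡38 (mod 43).
13^11 = 13^(8+2+1) ≡ 23 (mod 43).
Check: 23² = 529 ≡ 13 (mod 43). The two roots are 20 and 23.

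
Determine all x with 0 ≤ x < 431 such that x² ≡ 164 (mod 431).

Since 431 ≡ 3 (mod 4), a square root of 164 is 164^((431+1)/4) = 164^108 mod 431.
Repeated squaring: 164^2≡174, 164^4≡106, 164^8≡30, 164^16≡38, 164^32≡151, 164^64≡389 (mod 431).
164^108 = 164^(64+32+8+4) ≡ 223 (mod 431).
Check: 223² = 49729 ≡ 164 (mod 431). The two roots are 208 and 223.

208, 223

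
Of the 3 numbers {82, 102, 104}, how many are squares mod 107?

1

(82/107) = -1 → non-residue.
(102/107) = +1 → QR.
(104/107) = -1 → non-residue.
Total quadratic residues among the 3: 1.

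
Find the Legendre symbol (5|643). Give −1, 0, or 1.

-1

Euler's criterion: (5/643) ≡ 5^321 (mod 643).
5^2 ≡ 25 (mod 643)
5^4 ≡ 625 (mod 643)
5^8 ≡ 324 (mod 643)
5^16 ≡ 167 (mod 643)
5^32 ≡ 240 (mod 643)
5^64 ≡ 373 (mod 643)
5^128 ≡ 241 (mod 643)
5^256 ≡ 211 (mod 643)
5^321 = 5^(256+64+1) ≡ 642 (mod 643).
Result is 642 ≡ −1, so (5/643) = −1.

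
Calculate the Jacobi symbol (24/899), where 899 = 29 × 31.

-1

Pull out 2^3: since 899 ≡ 3 (mod 8), (2/899) = -1, so (2/899)^3 = -1.
Reciprocity: 3 ≡ 3 and 899 ≡ 3 (mod 4), so (3/899) = −(899/3).
Reduce top mod 3: now compute (2/3).
Pull out 2: since 3 ≡ 3 (mod 8), (2/3) = -1.
Reached (1/3) = 1. Collecting the sign flips along the way, the symbol is -1.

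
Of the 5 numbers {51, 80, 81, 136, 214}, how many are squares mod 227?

3

(51/227) = -1 → non-residue.
(80/227) = -1 → non-residue.
(81/227) = +1 → QR.
(136/227) = +1 → QR.
(214/227) = +1 → QR.
Total quadratic residues among the 5: 3.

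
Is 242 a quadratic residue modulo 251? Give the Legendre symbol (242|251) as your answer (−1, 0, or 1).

Pull out 2: since 251 ≡ 3 (mod 8), (2/251) = -1.
Reciprocity: 121 ≡ 1 and 251 ≡ 3 (mod 4), so (121/251) = +(251/121).
Reduce top mod 121: now compute (9/121).
Reciprocity: 9 ≡ 1 and 121 ≡ 1 (mod 4), so (9/121) = +(121/9).
Reduce top mod 9: now compute (4/9).
Pull out 2^2: since 9 ≡ 1 (mod 8), (2/9) = +1, so (2/9)^2 = +1.
Reached (1/9) = 1. Collecting the sign flips along the way, the symbol is -1.

-1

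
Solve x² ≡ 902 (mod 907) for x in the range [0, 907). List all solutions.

Since 907 ≡ 3 (mod 4), a square root of 902 is 902^((907+1)/4) = 902^227 mod 907.
Repeated squaring: 902^2≡25, 902^4≡625, 902^8≡615, 902^16≡6, 902^32≡36, 902^64≡389, 902^128≡759 (mod 907).
902^227 = 902^(128+64+32+2+1) ≡ 334 (mod 907).
Check: 334² = 111556 ≡ 902 (mod 907). The two roots are 334 and 573.

334, 573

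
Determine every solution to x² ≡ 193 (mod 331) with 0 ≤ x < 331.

155, 176

Since 331 ≡ 3 (mod 4), a square root of 193 is 193^((331+1)/4) = 193^83 mod 331.
Repeated squaring: 193^2≡177, 193^4≡215, 193^8≡216, 193^16≡316, 193^32≡225, 193^64≡313 (mod 331).
193^83 = 193^(64+16+2+1) ≡ 155 (mod 331).
Check: 155² = 24025 ≡ 193 (mod 331). The two roots are 155 and 176.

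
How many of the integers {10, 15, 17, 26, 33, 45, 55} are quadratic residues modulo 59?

4

(10/59) = -1 → non-residue.
(15/59) = +1 → QR.
(17/59) = +1 → QR.
(26/59) = +1 → QR.
(33/59) = -1 → non-residue.
(45/59) = +1 → QR.
(55/59) = -1 → non-residue.
Total quadratic residues among the 7: 4.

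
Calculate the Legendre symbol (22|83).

-1

Pull out 2: since 83 ≡ 3 (mod 8), (2/83) = -1.
Reciprocity: 11 ≡ 3 and 83 ≡ 3 (mod 4), so (11/83) = −(83/11).
Reduce top mod 11: now compute (6/11).
Pull out 2: since 11 ≡ 3 (mod 8), (2/11) = -1.
Reciprocity: 3 ≡ 3 and 11 ≡ 3 (mod 4), so (3/11) = −(11/3).
Reduce top mod 3: now compute (2/3).
Pull out 2: since 3 ≡ 3 (mod 8), (2/3) = -1.
Reached (1/3) = 1. Collecting the sign flips along the way, the symbol is -1.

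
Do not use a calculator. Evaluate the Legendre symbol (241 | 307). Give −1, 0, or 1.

Reciprocity: 241 ≡ 1 and 307 ≡ 3 (mod 4), so (241/307) = +(307/241).
Reduce top mod 241: now compute (66/241).
Pull out 2: since 241 ≡ 1 (mod 8), (2/241) = +1.
Reciprocity: 33 ≡ 1 and 241 ≡ 1 (mod 4), so (33/241) = +(241/33).
Reduce top mod 33: now compute (10/33).
Pull out 2: since 33 ≡ 1 (mod 8), (2/33) = +1.
Reciprocity: 5 ≡ 1 and 33 ≡ 1 (mod 4), so (5/33) = +(33/5).
Reduce top mod 5: now compute (3/5).
Reciprocity: 3 ≡ 3 and 5 ≡ 1 (mod 4), so (3/5) = +(5/3).
Reduce top mod 3: now compute (2/3).
Pull out 2: since 3 ≡ 3 (mod 8), (2/3) = -1.
Reached (1/3) = 1. Collecting the sign flips along the way, the symbol is -1.

-1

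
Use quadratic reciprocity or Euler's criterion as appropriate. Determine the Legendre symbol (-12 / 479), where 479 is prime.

-1

First reduce: -12 ≡ 467 (mod 479).
Reciprocity: 467 ≡ 3 and 479 ≡ 3 (mod 4), so (467/479) = −(479/467).
Reduce top mod 467: now compute (12/467).
Pull out 2^2: since 467 ≡ 3 (mod 8), (2/467) = -1, so (2/467)^2 = +1.
Reciprocity: 3 ≡ 3 and 467 ≡ 3 (mod 4), so (3/467) = −(467/3).
Reduce top mod 3: now compute (2/3).
Pull out 2: since 3 ≡ 3 (mod 8), (2/3) = -1.
Reached (1/3) = 1. Collecting the sign flips along the way, the symbol is -1.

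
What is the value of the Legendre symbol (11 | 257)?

Euler's criterion: (11/257) ≡ 11^128 (mod 257).
11^2 ≡ 121 (mod 257)
11^4 ≡ 249 (mod 257)
11^8 ≡ 64 (mod 257)
11^16 ≡ 241 (mod 257)
11^32 ≡ 256 (mod 257)
11^64 ≡ 1 (mod 257)
11^128 ≡ 1 (mod 257)
11^128 = 11^(128) ≡ 1 (mod 257).
Result is 1, so (11/257) = 1.

1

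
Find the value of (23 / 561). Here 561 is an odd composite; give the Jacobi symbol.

1

Reciprocity: 23 ≡ 3 and 561 ≡ 1 (mod 4), so (23/561) = +(561/23).
Reduce top mod 23: now compute (9/23).
Reciprocity: 9 ≡ 1 and 23 ≡ 3 (mod 4), so (9/23) = +(23/9).
Reduce top mod 9: now compute (5/9).
Reciprocity: 5 ≡ 1 and 9 ≡ 1 (mod 4), so (5/9) = +(9/5).
Reduce top mod 5: now compute (4/5).
Pull out 2^2: since 5 ≡ 5 (mod 8), (2/5) = -1, so (2/5)^2 = +1.
Reached (1/5) = 1. Collecting the sign flips along the way, the symbol is +1.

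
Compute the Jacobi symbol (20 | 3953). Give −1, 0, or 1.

Pull out 2^2: since 3953 ≡ 1 (mod 8), (2/3953) = +1, so (2/3953)^2 = +1.
Reciprocity: 5 ≡ 1 and 3953 ≡ 1 (mod 4), so (5/3953) = +(3953/5).
Reduce top mod 5: now compute (3/5).
Reciprocity: 3 ≡ 3 and 5 ≡ 1 (mod 4), so (3/5) = +(5/3).
Reduce top mod 3: now compute (2/3).
Pull out 2: since 3 ≡ 3 (mod 8), (2/3) = -1.
Reached (1/3) = 1. Collecting the sign flips along the way, the symbol is -1.

-1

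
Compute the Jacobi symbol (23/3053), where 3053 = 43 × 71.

Reciprocity: 23 ≡ 3 and 3053 ≡ 1 (mod 4), so (23/3053) = +(3053/23).
Reduce top mod 23: now compute (17/23).
Reciprocity: 17 ≡ 1 and 23 ≡ 3 (mod 4), so (17/23) = +(23/17).
Reduce top mod 17: now compute (6/17).
Pull out 2: since 17 ≡ 1 (mod 8), (2/17) = +1.
Reciprocity: 3 ≡ 3 and 17 ≡ 1 (mod 4), so (3/17) = +(17/3).
Reduce top mod 3: now compute (2/3).
Pull out 2: since 3 ≡ 3 (mod 8), (2/3) = -1.
Reached (1/3) = 1. Collecting the sign flips along the way, the symbol is -1.

-1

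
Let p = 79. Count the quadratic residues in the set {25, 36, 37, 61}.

(25/79) = +1 → QR.
(36/79) = +1 → QR.
(37/79) = -1 → non-residue.
(61/79) = -1 → non-residue.
Total quadratic residues among the 4: 2.

2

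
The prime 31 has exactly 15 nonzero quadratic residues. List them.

Square k = 1,…,15 (k and 31−k give the same square):
1²=1, 2²=4, 3²=9, 4²=16, 5²=25, 6²≡5, 7²≡18, 8²≡2, 9²≡19, 10²≡7, 11²≡28, 12²≡20, 13²≡14, 14²≡10, 15²≡8 (mod 31).
So the quadratic residues mod 31 are {1, 2, 4, 5, 7, 8, 9, 10, 14, 16, 18, 19, 20, 25, 28}.

1,2,4,5,7,8,9,10,14,16,18,19,20,25,28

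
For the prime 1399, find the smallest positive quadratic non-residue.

(2/1399) = +1, so 2 is a residue.
(3/1399) = −1, so 3 is the smallest positive non-residue mod 1399.

3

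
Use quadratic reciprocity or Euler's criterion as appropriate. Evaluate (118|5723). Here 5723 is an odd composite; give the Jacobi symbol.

0

Pull out 2: since 5723 ≡ 3 (mod 8), (2/5723) = -1.
Reciprocity: 59 ≡ 3 and 5723 ≡ 3 (mod 4), so (59/5723) = −(5723/59).
Reduce top mod 59: now compute (0/59).
Top reduces to 0: gcd > 1, so the symbol is 0.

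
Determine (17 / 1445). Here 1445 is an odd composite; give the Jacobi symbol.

0

Reciprocity: 17 ≡ 1 and 1445 ≡ 1 (mod 4), so (17/1445) = +(1445/17).
Reduce top mod 17: now compute (0/17).
Top reduces to 0: gcd > 1, so the symbol is 0.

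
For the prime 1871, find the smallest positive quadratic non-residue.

7

(2/1871) = +1, so 2 is a residue.
(3/1871) = +1, so 3 is a residue.
(4/1871) = +1, so 4 is a residue.
(5/1871) = +1, so 5 is a residue.
(6/1871) = +1, so 6 is a residue.
(7/1871) = −1, so 7 is the smallest positive non-residue mod 1871.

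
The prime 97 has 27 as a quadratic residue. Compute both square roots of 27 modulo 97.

97 ≡ 1 (mod 4), so we find a root by search.
Trying successive values, 30² = 900 ≡ 27 (mod 97). The other root is 97 − 30 = 67.

30, 67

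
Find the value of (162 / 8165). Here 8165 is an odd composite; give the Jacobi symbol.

Pull out 2: since 8165 ≡ 5 (mod 8), (2/8165) = -1.
Reciprocity: 81 ≡ 1 and 8165 ≡ 1 (mod 4), so (81/8165) = +(8165/81).
Reduce top mod 81: now compute (65/81).
Reciprocity: 65 ≡ 1 and 81 ≡ 1 (mod 4), so (65/81) = +(81/65).
Reduce top mod 65: now compute (16/65).
Pull out 2^4: since 65 ≡ 1 (mod 8), (2/65) = +1, so (2/65)^4 = +1.
Reached (1/65) = 1. Collecting the sign flips along the way, the symbol is -1.

-1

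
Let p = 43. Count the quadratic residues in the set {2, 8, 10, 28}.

1

(2/43) = -1 → non-residue.
(8/43) = -1 → non-residue.
(10/43) = +1 → QR.
(28/43) = -1 → non-residue.
Total quadratic residues among the 4: 1.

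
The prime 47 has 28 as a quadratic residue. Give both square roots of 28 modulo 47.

Since 47 ≡ 3 (mod 4), a square root of 28 is 28^((47+1)/4) = 28^12 mod 47.
Repeated squaring: 28^2≡32, 28^4≡37, 28^8≡6 (mod 47).
28^12 = 28^(8+4) ≡ 34 (mod 47).
Check: 34² = 1156 ≡ 28 (mod 47). The two roots are 13 and 34.

13, 34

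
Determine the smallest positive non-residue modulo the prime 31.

(2/31) = +1, so 2 is a residue.
(3/31) = −1, so 3 is the smallest positive non-residue mod 31.

3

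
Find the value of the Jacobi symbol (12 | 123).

0

Pull out 2^2: since 123 ≡ 3 (mod 8), (2/123) = -1, so (2/123)^2 = +1.
Reciprocity: 3 ≡ 3 and 123 ≡ 3 (mod 4), so (3/123) = −(123/3).
Reduce top mod 3: now compute (0/3).
Top reduces to 0: gcd > 1, so the symbol is 0.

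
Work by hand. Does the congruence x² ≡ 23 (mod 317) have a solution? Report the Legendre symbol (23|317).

Euler's criterion: (23/317) ≡ 23^158 (mod 317).
23^2 ≡ 212 (mod 317)
23^4 ≡ 247 (mod 317)
23^8 ≡ 145 (mod 317)
23^16 ≡ 103 (mod 317)
23^32 ≡ 148 (mod 317)
23^64 ≡ 31 (mod 317)
23^128 ≡ 10 (mod 317)
23^158 = 23^(128+16+8+4+2) ≡ 1 (mod 317).
Result is 1, so (23/317) = 1.

1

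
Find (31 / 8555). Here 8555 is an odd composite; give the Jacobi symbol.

Reciprocity: 31 ≡ 3 and 8555 ≡ 3 (mod 4), so (31/8555) = −(8555/31).
Reduce top mod 31: now compute (30/31).
Pull out 2: since 31 ≡ 7 (mod 8), (2/31) = +1.
Reciprocity: 15 ≡ 3 and 31 ≡ 3 (mod 4), so (15/31) = −(31/15).
Reduce top mod 15: now compute (1/15).
Reached (1/15) = 1. Collecting the sign flips along the way, the symbol is +1.

1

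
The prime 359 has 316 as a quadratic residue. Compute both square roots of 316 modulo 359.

68, 291

Since 359 ≡ 3 (mod 4), a square root of 316 is 316^((359+1)/4) = 316^90 mod 359.
Repeated squaring: 316^2≡54, 316^4≡44, 316^8≡141, 316^16≡136, 316^32≡187, 316^64≡146 (mod 359).
316^90 = 316^(64+16+8+2) ≡ 68 (mod 359).
Check: 68² = 4624 ≡ 316 (mod 359). The two roots are 68 and 291.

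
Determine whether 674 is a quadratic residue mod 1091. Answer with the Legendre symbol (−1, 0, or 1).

Pull out 2: since 1091 ≡ 3 (mod 8), (2/1091) = -1.
Reciprocity: 337 ≡ 1 and 1091 ≡ 3 (mod 4), so (337/1091) = +(1091/337).
Reduce top mod 337: now compute (80/337).
Pull out 2^4: since 337 ≡ 1 (mod 8), (2/337) = +1, so (2/337)^4 = +1.
Reciprocity: 5 ≡ 1 and 337 ≡ 1 (mod 4), so (5/337) = +(337/5).
Reduce top mod 5: now compute (2/5).
Pull out 2: since 5 ≡ 5 (mod 8), (2/5) = -1.
Reached (1/5) = 1. Collecting the sign flips along the way, the symbol is +1.

1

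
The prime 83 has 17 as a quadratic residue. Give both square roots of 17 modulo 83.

10, 73

Since 83 ≡ 3 (mod 4), a square root of 17 is 17^((83+1)/4) = 17^21 mod 83.
Repeated squaring: 17^2≡40, 17^4≡23, 17^8≡31, 17^16≡48 (mod 83).
17^21 = 17^(16+4+1) ≡ 10 (mod 83).
Check: 10² = 100 ≡ 17 (mod 83). The two roots are 10 and 73.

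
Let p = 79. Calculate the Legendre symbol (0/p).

0

Top reduces to 0: gcd > 1, so the symbol is 0.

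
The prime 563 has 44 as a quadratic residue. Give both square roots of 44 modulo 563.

Since 563 ≡ 3 (mod 4), a square root of 44 is 44^((563+1)/4) = 44^141 mod 563.
Repeated squaring: 44^2≡247, 44^4≡205, 44^8≡363, 44^16≡27, 44^32≡166, 44^64≡532, 44^128≡398 (mod 563).
44^141 = 44^(128+8+4+1) ≡ 211 (mod 563).
Check: 211² = 44521 ≡ 44 (mod 563). The two roots are 211 and 352.

211, 352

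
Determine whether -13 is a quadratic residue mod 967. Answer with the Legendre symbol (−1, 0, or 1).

First reduce: -13 ≡ 954 (mod 967).
Pull out 2: since 967 ≡ 7 (mod 8), (2/967) = +1.
Reciprocity: 477 ≡ 1 and 967 ≡ 3 (mod 4), so (477/967) = +(967/477).
Reduce top mod 477: now compute (13/477).
Reciprocity: 13 ≡ 1 and 477 ≡ 1 (mod 4), so (13/477) = +(477/13).
Reduce top mod 13: now compute (9/13).
Reciprocity: 9 ≡ 1 and 13 ≡ 1 (mod 4), so (9/13) = +(13/9).
Reduce top mod 9: now compute (4/9).
Pull out 2^2: since 9 ≡ 1 (mod 8), (2/9) = +1, so (2/9)^2 = +1.
Reached (1/9) = 1. Collecting the sign flips along the way, the symbol is +1.

1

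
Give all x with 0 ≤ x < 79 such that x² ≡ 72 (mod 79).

Since 79 ≡ 3 (mod 4), a square root of 72 is 72^((79+1)/4) = 72^20 mod 79.
Repeated squaring: 72^2≡49, 72^4≡31, 72^8≡13, 72^16≡11 (mod 79).
72^20 = 72^(16+4) ≡ 25 (mod 79).
Check: 25² = 625 ≡ 72 (mod 79). The two roots are 25 and 54.

25, 54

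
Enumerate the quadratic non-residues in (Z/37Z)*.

2, 5, 6, 8, 13, 14, 15, 17, 18, 19, 20, 22, 23, 24, 29, 31, 32, 35

Square k = 1,…,18 (k and 37−k give the same square):
1²=1, 2²=4, 3²=9, 4²=16, 5²=25, 6²=36, 7²≡12, 8²≡27, 9²≡7, 10²≡26, 11²≡10, 12²≡33, 13²≡21, 14²≡11, 15²≡3, 16²≡34, 17²≡30, 18²≡28 (mod 37).
The residues are {1, 3, 4, 7, 9, 10, 11, 12, 16, 21, 25, 26, 27, 28, 30, 33, 34, 36}; the non-residues are the remaining 18 nonzero classes.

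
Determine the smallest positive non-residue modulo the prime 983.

5

(2/983) = +1, so 2 is a residue.
(3/983) = +1, so 3 is a residue.
(4/983) = +1, so 4 is a residue.
(5/983) = −1, so 5 is the smallest positive non-residue mod 983.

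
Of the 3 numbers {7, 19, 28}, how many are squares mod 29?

2

(7/29) = +1 → QR.
(19/29) = -1 → non-residue.
(28/29) = +1 → QR.
Total quadratic residues among the 3: 2.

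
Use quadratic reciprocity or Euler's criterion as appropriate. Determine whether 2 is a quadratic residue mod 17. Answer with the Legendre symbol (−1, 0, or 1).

Pull out 2: since 17 ≡ 1 (mod 8), (2/17) = +1.
Reached (1/17) = 1. Collecting the sign flips along the way, the symbol is +1.

1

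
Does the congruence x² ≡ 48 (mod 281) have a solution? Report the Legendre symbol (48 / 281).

-1

Euler's criterion: (48/281) ≡ 48^140 (mod 281).
48^2 ≡ 56 (mod 281)
48^4 ≡ 45 (mod 281)
48^8 ≡ 58 (mod 281)
48^16 ≡ 273 (mod 281)
48^32 ≡ 64 (mod 281)
48^64 ≡ 162 (mod 281)
48^128 ≡ 111 (mod 281)
48^140 = 48^(128+8+4) ≡ 280 (mod 281).
Result is 280 ≡ −1, so (48/281) = −1.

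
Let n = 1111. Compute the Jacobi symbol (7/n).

1

Reciprocity: 7 ≡ 3 and 1111 ≡ 3 (mod 4), so (7/1111) = −(1111/7).
Reduce top mod 7: now compute (5/7).
Reciprocity: 5 ≡ 1 and 7 ≡ 3 (mod 4), so (5/7) = +(7/5).
Reduce top mod 5: now compute (2/5).
Pull out 2: since 5 ≡ 5 (mod 8), (2/5) = -1.
Reached (1/5) = 1. Collecting the sign flips along the way, the symbol is +1.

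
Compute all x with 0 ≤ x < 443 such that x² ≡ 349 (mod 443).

160, 283

Since 443 ≡ 3 (mod 4), a square root of 349 is 349^((443+1)/4) = 349^111 mod 443.
Repeated squaring: 349^2≡419, 349^4≡133, 349^8≡412, 349^16≡75, 349^32≡309, 349^64≡236 (mod 443).
349^111 = 349^(64+32+8+4+2+1) ≡ 160 (mod 443).
Check: 160² = 25600 ≡ 349 (mod 443). The two roots are 160 and 283.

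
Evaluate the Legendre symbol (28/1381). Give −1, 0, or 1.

Pull out 2^2: since 1381 ≡ 5 (mod 8), (2/1381) = -1, so (2/1381)^2 = +1.
Reciprocity: 7 ≡ 3 and 1381 ≡ 1 (mod 4), so (7/1381) = +(1381/7).
Reduce top mod 7: now compute (2/7).
Pull out 2: since 7 ≡ 7 (mod 8), (2/7) = +1.
Reached (1/7) = 1. Collecting the sign flips along the way, the symbol is +1.

1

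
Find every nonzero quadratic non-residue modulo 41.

Square k = 1,…,20 (k and 41−k give the same square):
1²=1, 2²=4, 3²=9, 4²=16, 5²=25, 6²=36, 7²≡8, 8²≡23, 9²≡40, 10²≡18, 11²≡39, 12²≡21, 13²≡5, 14²≡32, 15²≡20, 16²≡10, 17²≡2, 18²≡37, 19²≡33, 20²≡31 (mod 41).
The residues are {1, 2, 4, 5, 8, 9, 10, 16, 18, 20, 21, 23, 25, 31, 32, 33, 36, 37, 39, 40}; the non-residues are the remaining 20 nonzero classes.

3 6 7 11 12 13 14 15 17 19 22 24 26 27 28 29 30 34 35 38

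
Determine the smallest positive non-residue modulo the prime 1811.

(2/1811) = −1, so 2 is the smallest positive non-residue mod 1811.

2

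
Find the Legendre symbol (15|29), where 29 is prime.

-1

Euler's criterion: (15/29) ≡ 15^14 (mod 29).
15^2 ≡ 22 (mod 29)
15^4 ≡ 20 (mod 29)
15^8 ≡ 23 (mod 29)
15^14 = 15^(8+4+2) ≡ 28 (mod 29).
Result is 28 ≡ −1, so (15/29) = −1.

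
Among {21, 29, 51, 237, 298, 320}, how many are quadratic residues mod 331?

2

(21/331) = +1 → QR.
(29/331) = -1 → non-residue.
(51/331) = -1 → non-residue.
(237/331) = -1 → non-residue.
(298/331) = -1 → non-residue.
(320/331) = +1 → QR.
Total quadratic residues among the 6: 2.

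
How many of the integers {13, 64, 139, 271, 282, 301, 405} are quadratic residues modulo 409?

5

(13/409) = -1 → non-residue.
(64/409) = +1 → QR.
(139/409) = +1 → QR.
(271/409) = +1 → QR.
(282/409) = -1 → non-residue.
(301/409) = +1 → QR.
(405/409) = +1 → QR.
Total quadratic residues among the 7: 5.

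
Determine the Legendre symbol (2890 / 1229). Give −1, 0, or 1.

First reduce: 2890 ≡ 432 (mod 1229).
Pull out 2^4: since 1229 ≡ 5 (mod 8), (2/1229) = -1, so (2/1229)^4 = +1.
Reciprocity: 27 ≡ 3 and 1229 ≡ 1 (mod 4), so (27/1229) = +(1229/27).
Reduce top mod 27: now compute (14/27).
Pull out 2: since 27 ≡ 3 (mod 8), (2/27) = -1.
Reciprocity: 7 ≡ 3 and 27 ≡ 3 (mod 4), so (7/27) = −(27/7).
Reduce top mod 7: now compute (6/7).
Pull out 2: since 7 ≡ 7 (mod 8), (2/7) = +1.
Reciprocity: 3 ≡ 3 and 7 ≡ 3 (mod 4), so (3/7) = −(7/3).
Reduce top mod 3: now compute (1/3).
Reached (1/3) = 1. Collecting the sign flips along the way, the symbol is -1.

-1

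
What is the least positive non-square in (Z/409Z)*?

7

(2/409) = +1, so 2 is a residue.
(3/409) = +1, so 3 is a residue.
(4/409) = +1, so 4 is a residue.
(5/409) = +1, so 5 is a residue.
(6/409) = +1, so 6 is a residue.
(7/409) = −1, so 7 is the smallest positive non-residue mod 409.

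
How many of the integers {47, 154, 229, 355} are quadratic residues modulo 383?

(47/383) = -1 → non-residue.
(154/383) = -1 → non-residue.
(229/383) = +1 → QR.
(355/383) = -1 → non-residue.
Total quadratic residues among the 4: 1.

1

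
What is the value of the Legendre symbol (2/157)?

-1

Euler's criterion: (2/157) ≡ 2^78 (mod 157).
2^2 ≡ 4 (mod 157)
2^4 ≡ 16 (mod 157)
2^8 ≡ 99 (mod 157)
2^16 ≡ 67 (mod 157)
2^32 ≡ 93 (mod 157)
2^64 ≡ 14 (mod 157)
2^78 = 2^(64+8+4+2) ≡ 156 (mod 157).
Result is 156 ≡ −1, so (2/157) = −1.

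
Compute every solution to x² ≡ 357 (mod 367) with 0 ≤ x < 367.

69, 298

Since 367 ≡ 3 (mod 4), a square root of 357 is 357^((367+1)/4) = 357^92 mod 367.
Repeated squaring: 357^2≡100, 357^4≡91, 357^8≡207, 357^16≡277, 357^32≡26, 357^64≡309 (mod 367).
357^92 = 357^(64+16+8+4) ≡ 298 (mod 367).
Check: 298² = 88804 ≡ 357 (mod 367). The two roots are 69 and 298.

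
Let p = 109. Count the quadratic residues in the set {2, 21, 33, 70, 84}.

2

(2/109) = -1 → non-residue.
(21/109) = +1 → QR.
(33/109) = -1 → non-residue.
(70/109) = -1 → non-residue.
(84/109) = +1 → QR.
Total quadratic residues among the 5: 2.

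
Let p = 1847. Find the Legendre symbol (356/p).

Pull out 2^2: since 1847 ≡ 7 (mod 8), (2/1847) = +1, so (2/1847)^2 = +1.
Reciprocity: 89 ≡ 1 and 1847 ≡ 3 (mod 4), so (89/1847) = +(1847/89).
Reduce top mod 89: now compute (67/89).
Reciprocity: 67 ≡ 3 and 89 ≡ 1 (mod 4), so (67/89) = +(89/67).
Reduce top mod 67: now compute (22/67).
Pull out 2: since 67 ≡ 3 (mod 8), (2/67) = -1.
Reciprocity: 11 ≡ 3 and 67 ≡ 3 (mod 4), so (11/67) = −(67/11).
Reduce top mod 11: now compute (1/11).
Reached (1/11) = 1. Collecting the sign flips along the way, the symbol is +1.

1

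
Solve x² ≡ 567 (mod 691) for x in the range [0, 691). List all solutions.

210, 481

Since 691 ≡ 3 (mod 4), a square root of 567 is 567^((691+1)/4) = 567^173 mod 691.
Repeated squaring: 567^2≡174, 567^4≡563, 567^8≡491, 567^16≡613, 567^32≡556, 567^64≡259, 567^128≡54 (mod 691).
567^173 = 567^(128+32+8+4+1) ≡ 210 (mod 691).
Check: 210² = 44100 ≡ 567 (mod 691). The two roots are 210 and 481.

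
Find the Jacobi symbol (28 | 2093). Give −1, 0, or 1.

0

Pull out 2^2: since 2093 ≡ 5 (mod 8), (2/2093) = -1, so (2/2093)^2 = +1.
Reciprocity: 7 ≡ 3 and 2093 ≡ 1 (mod 4), so (7/2093) = +(2093/7).
Reduce top mod 7: now compute (0/7).
Top reduces to 0: gcd > 1, so the symbol is 0.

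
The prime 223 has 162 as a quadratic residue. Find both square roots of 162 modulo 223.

Since 223 ≡ 3 (mod 4), a square root of 162 is 162^((223+1)/4) = 162^56 mod 223.
Repeated squaring: 162^2≡153, 162^4≡217, 162^8≡36, 162^16≡181, 162^32≡203 (mod 223).
162^56 = 162^(32+16+8) ≡ 135 (mod 223).
Check: 135² = 18225 ≡ 162 (mod 223). The two roots are 88 and 135.

88, 135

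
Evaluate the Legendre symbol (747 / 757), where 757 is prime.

Reciprocity: 747 ≡ 3 and 757 ≡ 1 (mod 4), so (747/757) = +(757/747).
Reduce top mod 747: now compute (10/747).
Pull out 2: since 747 ≡ 3 (mod 8), (2/747) = -1.
Reciprocity: 5 ≡ 1 and 747 ≡ 3 (mod 4), so (5/747) = +(747/5).
Reduce top mod 5: now compute (2/5).
Pull out 2: since 5 ≡ 5 (mod 8), (2/5) = -1.
Reached (1/5) = 1. Collecting the sign flips along the way, the symbol is +1.

1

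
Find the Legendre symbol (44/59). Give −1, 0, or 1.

-1

Euler's criterion: (44/59) ≡ 44^29 (mod 59).
44^2 ≡ 48 (mod 59)
44^4 ≡ 3 (mod 59)
44^8 ≡ 9 (mod 59)
44^16 ≡ 22 (mod 59)
44^29 = 44^(16+8+4+1) ≡ 58 (mod 59).
Result is 58 ≡ −1, so (44/59) = −1.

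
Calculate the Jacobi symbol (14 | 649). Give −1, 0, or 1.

-1

Pull out 2: since 649 ≡ 1 (mod 8), (2/649) = +1.
Reciprocity: 7 ≡ 3 and 649 ≡ 1 (mod 4), so (7/649) = +(649/7).
Reduce top mod 7: now compute (5/7).
Reciprocity: 5 ≡ 1 and 7 ≡ 3 (mod 4), so (5/7) = +(7/5).
Reduce top mod 5: now compute (2/5).
Pull out 2: since 5 ≡ 5 (mod 8), (2/5) = -1.
Reached (1/5) = 1. Collecting the sign flips along the way, the symbol is -1.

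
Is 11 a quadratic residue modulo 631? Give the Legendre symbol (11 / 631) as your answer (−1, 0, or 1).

-1

Euler's criterion: (11/631) ≡ 11^315 (mod 631).
11^2 ≡ 121 (mod 631)
11^4 ≡ 128 (mod 631)
11^8 ≡ 609 (mod 631)
11^16 ≡ 484 (mod 631)
11^32 ≡ 155 (mod 631)
11^64 ≡ 47 (mod 631)
11^128 ≡ 316 (mod 631)
11^256 ≡ 158 (mod 631)
11^315 = 11^(256+32+16+8+2+1) ≡ 630 (mod 631).
Result is 630 ≡ −1, so (11/631) = −1.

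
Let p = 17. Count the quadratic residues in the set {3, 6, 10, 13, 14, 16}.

2

(3/17) = -1 → non-residue.
(6/17) = -1 → non-residue.
(10/17) = -1 → non-residue.
(13/17) = +1 → QR.
(14/17) = -1 → non-residue.
(16/17) = +1 → QR.
Total quadratic residues among the 6: 2.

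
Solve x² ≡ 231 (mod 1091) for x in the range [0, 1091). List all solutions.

Since 1091 ≡ 3 (mod 4), a square root of 231 is 231^((1091+1)/4) = 231^273 mod 1091.
Repeated squaring: 231^2≡993, 231^4≡876, 231^8≡403, 231^16≡941, 231^32≡680, 231^64≡907, 231^128≡35, 231^256≡134 (mod 1091).
231^273 = 231^(256+16+1) ≡ 196 (mod 1091).
Check: 196² = 38416 ≡ 231 (mod 1091). The two roots are 196 and 895.

196, 895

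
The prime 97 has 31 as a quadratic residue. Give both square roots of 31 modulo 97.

97 ≡ 1 (mod 4), so we find a root by search.
Trying successive values, 15² = 225 ≡ 31 (mod 97). The other root is 97 − 15 = 82.

15, 82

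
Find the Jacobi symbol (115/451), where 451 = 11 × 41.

Reciprocity: 115 ≡ 3 and 451 ≡ 3 (mod 4), so (115/451) = −(451/115).
Reduce top mod 115: now compute (106/115).
Pull out 2: since 115 ≡ 3 (mod 8), (2/115) = -1.
Reciprocity: 53 ≡ 1 and 115 ≡ 3 (mod 4), so (53/115) = +(115/53).
Reduce top mod 53: now compute (9/53).
Reciprocity: 9 ≡ 1 and 53 ≡ 1 (mod 4), so (9/53) = +(53/9).
Reduce top mod 9: now compute (8/9).
Pull out 2^3: since 9 ≡ 1 (mod 8), (2/9) = +1, so (2/9)^3 = +1.
Reached (1/9) = 1. Collecting the sign flips along the way, the symbol is +1.

1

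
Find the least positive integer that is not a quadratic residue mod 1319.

13

(2/1319) = +1, so 2 is a residue.
(3/1319) = +1, so 3 is a residue.
(4/1319) = +1, so 4 is a residue.
(5/1319) = +1, so 5 is a residue.
(6/1319) = +1, so 6 is a residue.
(7/1319) = +1, so 7 is a residue.
(8/1319) = +1, so 8 is a residue.
(9/1319) = +1, so 9 is a residue.
(10/1319) = +1, so 10 is a residue.
(11/1319) = +1, so 11 is a residue.
(12/1319) = +1, so 12 is a residue.
(13/1319) = −1, so 13 is the smallest positive non-residue mod 1319.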